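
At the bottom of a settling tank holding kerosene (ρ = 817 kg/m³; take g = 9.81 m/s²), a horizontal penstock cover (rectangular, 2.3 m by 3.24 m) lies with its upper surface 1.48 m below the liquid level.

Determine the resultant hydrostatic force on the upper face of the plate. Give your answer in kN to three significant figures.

γ = ρg = 817 × 9.81 / 1000 = 8.01477 kN/m³.
The plate is horizontal, so pressure is uniform at p = γ·h = 8.01477 × 1.48 = 11.8619 kN/m².
A = 2.3 × 3.24 = 7.452 m².
F = p·A = 11.8619 × 7.452 = 88.3949 kN.

F ≈ 88.4 kN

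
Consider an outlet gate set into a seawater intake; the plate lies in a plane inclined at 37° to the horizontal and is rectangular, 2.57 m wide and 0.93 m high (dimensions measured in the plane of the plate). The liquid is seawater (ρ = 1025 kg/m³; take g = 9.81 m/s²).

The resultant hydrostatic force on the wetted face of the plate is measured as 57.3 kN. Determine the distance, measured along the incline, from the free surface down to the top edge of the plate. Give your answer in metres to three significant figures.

γ = ρg = 1025 × 9.81 / 1000 = 10.05525 kN/m³.
A = 2.57 × 0.93 = 2.3901 m².
From F = γ·h_c·A, the centroid depth is h_c = 57.3/(10.05525 × 2.3901) = 2.38422 m.
Let θ = 37° be the plate's angle to the horizontal; measure y along the incline from where the plane meets the free surface. Vertical depth h = y·sinθ with sinθ = 0.601815.
Along the incline, y_c = h_c/sinθ = 2.38422/0.601815 = 3.96172 m.
The centroid lies 0.93/2 = 0.465 m below the top edge, so the top edge sits at y_top = 3.96172 − 0.465 = 3.49672 m along the incline.

y_top ≈ 3.50 m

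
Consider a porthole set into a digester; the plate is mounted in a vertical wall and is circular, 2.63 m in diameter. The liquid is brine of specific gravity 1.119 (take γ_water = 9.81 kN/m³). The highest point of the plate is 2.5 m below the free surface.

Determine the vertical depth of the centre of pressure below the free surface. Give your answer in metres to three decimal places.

γ = 1.119 × 9.81 = 10.97739 kN/m³.
The centroid is at the centre, 1.315 m below the top of the plate, so the centroid depth is h_c = 2.5 + 1.315 = 3.815 m.
A = π(1.315)² = 5.43252 m².
Resultant F = γ·h_c·A = 10.97739 × 3.815 × 5.43252 = 227.507 kN.
I_c = πr⁴/4 = π × 1.315⁴/4 = 2.34851 m⁴.
Centre of pressure: y_p = y_c + I_c/(y_c·A) = 3.815 + 2.34851/(3.815 × 5.43252) = 3.815 + 0.113317 = 3.92832 m along the plane.

h_p = 3.928 m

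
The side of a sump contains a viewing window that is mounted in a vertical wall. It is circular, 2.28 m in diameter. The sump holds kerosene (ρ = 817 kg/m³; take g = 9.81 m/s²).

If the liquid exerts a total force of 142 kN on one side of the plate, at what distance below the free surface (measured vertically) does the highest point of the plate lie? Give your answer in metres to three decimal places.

d_top ≈ 3.199 m

γ = ρg = 817 × 9.81 / 1000 = 8.01477 kN/m³.
A = π(1.14)² = 4.08281 m².
From F = γ·h_c·A, the centroid depth is h_c = 142/(8.01477 × 4.08281) = 4.33948 m.
The centroid is at the centre, 1.14 m below the top of the plate, so the highest point sits at h_top = 4.33948 − 1.14 = 3.19948 m below the surface.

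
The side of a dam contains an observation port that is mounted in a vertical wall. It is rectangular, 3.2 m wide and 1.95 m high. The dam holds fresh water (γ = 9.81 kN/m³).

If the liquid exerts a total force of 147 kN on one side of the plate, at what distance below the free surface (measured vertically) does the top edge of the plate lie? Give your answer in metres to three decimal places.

γ = 9.81 kN/m³.
A = 3.2 × 1.95 = 6.24 m².
From F = γ·h_c·A, the centroid depth is h_c = 147/(9.81 × 6.24) = 2.4014 m.
The centroid lies 1.95/2 = 0.975 m below the top edge, so the top edge sits at h_top = 2.4014 − 0.975 = 1.4264 m below the surface.

d_top ≈ 1.426 m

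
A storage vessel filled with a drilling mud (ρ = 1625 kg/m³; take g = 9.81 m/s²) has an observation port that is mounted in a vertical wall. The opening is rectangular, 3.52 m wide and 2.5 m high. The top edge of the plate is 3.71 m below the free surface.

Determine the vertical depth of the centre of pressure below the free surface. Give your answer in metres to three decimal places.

γ = ρg = 1625 × 9.81 / 1000 = 15.94125 kN/m³.
The centroid lies 2.5/2 = 1.25 m below the top edge, so the centroid depth is h_c = 3.71 + 1.25 = 4.96 m.
A = 3.52 × 2.5 = 8.8 m².
Resultant F = γ·h_c·A = 15.94125 × 4.96 × 8.8 = 695.804 kN.
I_c = b·h³/12 = 3.52 × 2.5³/12 = 4.58333 m⁴.
Centre of pressure: y_p = y_c + I_c/(y_c·A) = 4.96 + 4.58333/(4.96 × 8.8) = 4.96 + 0.105007 = 5.06501 m along the plane.

h_p = 5.065 m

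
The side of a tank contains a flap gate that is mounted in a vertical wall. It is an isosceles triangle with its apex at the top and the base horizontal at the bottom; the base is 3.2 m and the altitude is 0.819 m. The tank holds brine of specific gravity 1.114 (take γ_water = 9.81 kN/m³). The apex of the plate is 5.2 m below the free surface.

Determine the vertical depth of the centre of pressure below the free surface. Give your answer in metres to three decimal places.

h_p = 5.752 m

γ = 1.114 × 9.81 = 10.92834 kN/m³.
With the apex up, the centroid sits 2h/3 = 2 × 0.819/3 = 0.546 m below the apex, so the centroid depth is h_c = 5.2 + 0.546 = 5.746 m.
A = ½ × 3.2 × 0.819 = 1.3104 m².
Resultant F = γ·h_c·A = 10.92834 × 5.746 × 1.3104 = 82.2856 kN.
I_c = b·h³/36 = 3.2 × 0.819³/36 = 0.0488314 m⁴.
Centre of pressure: y_p = y_c + I_c/(y_c·A) = 5.746 + 0.0488314/(5.746 × 1.3104) = 5.746 + 0.00648529 = 5.75249 m along the plane.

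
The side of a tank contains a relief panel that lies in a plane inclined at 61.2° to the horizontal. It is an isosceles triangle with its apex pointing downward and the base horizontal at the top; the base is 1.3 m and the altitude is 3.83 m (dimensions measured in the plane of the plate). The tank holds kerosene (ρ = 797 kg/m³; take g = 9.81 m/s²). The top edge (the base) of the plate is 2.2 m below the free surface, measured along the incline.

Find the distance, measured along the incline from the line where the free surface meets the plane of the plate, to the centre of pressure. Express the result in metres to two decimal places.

y_p = 3.71 m

γ = ρg = 797 × 9.81 / 1000 = 7.81857 kN/m³.
Let θ = 61.2° be the plate's angle to the horizontal; measure y along the incline from where the plane meets the free surface. Vertical depth h = y·sinθ with sinθ = 0.876307.
With the apex down, the centroid sits h/3 = 3.83/3 = 1.27667 m below the base (the top edge), so y_c = 2.2 + 1.27667 = 3.47667 m and h_c = 3.47667 × 0.876307 = 3.04663 m.
A = ½ × 1.3 × 3.83 = 2.4895 m².
Resultant F = γ·h_c·A = 7.81857 × 3.04663 × 2.4895 = 59.3006 kN.
I_c = b·h³/36 = 1.3 × 3.83³/36 = 2.02879 m⁴.
Centre of pressure: y_p = y_c + I_c/(y_c·A) = 3.47667 + 2.02879/(3.47667 × 2.4895) = 3.47667 + 0.234402 = 3.71107 m along the plane.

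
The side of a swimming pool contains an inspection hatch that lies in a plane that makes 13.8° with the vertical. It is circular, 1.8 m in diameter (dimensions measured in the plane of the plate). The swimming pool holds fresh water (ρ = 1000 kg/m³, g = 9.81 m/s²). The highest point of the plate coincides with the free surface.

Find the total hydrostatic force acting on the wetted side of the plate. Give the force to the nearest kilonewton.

F ≈ 22 kN

γ = ρg = 1000 × 9.81 = 9810 N/m³ = 9.81 kN/m³.
The plate makes 13.8° with the vertical, i.e. θ = 90° − 13.8° = 76.2° to the horizontal. Measuring y along the incline from the free-surface line, vertical depth h = y·sinθ with sinθ = 0.971134.
The centroid is at the centre, 0.9 m below the top of the plate, so y_c = 0.9 m and h_c = 0.9 × 0.971134 = 0.874021 m.
A = π(0.9)² = 2.54469 m².
Resultant F = γ·h_c·A = 9.81 × 0.874021 × 2.54469 = 21.8185 kN.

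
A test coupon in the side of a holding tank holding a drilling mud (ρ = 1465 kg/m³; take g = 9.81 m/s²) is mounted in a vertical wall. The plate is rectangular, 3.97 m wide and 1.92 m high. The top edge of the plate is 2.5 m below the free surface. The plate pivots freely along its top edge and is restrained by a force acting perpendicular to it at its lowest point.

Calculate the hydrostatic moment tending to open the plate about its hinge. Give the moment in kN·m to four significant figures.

γ = ρg = 1465 × 9.81 / 1000 = 14.37165 kN/m³.
The centroid lies 1.92/2 = 0.96 m below the top edge, so the centroid depth is h_c = 2.5 + 0.96 = 3.46 m.
A = 3.97 × 1.92 = 7.6224 m².
Resultant F = γ·h_c·A = 14.37165 × 3.46 × 7.6224 = 379.031 kN.
I_c = b·h³/12 = 3.97 × 1.92³/12 = 2.3416 m⁴.
Centre of pressure: y_p = y_c + I_c/(y_c·A) = 3.46 + 2.3416/(3.46 × 7.6224) = 3.46 + 0.0887861 = 3.54879 m along the plane.
The resultant acts 0.96 + 0.0887861 = 1.04879 m (along the plate) below the hinge at the top edge, so the moment about the hinge is M = F × 1.04879 = 379.031 × 1.04879 = 397.524 kN·m.

M ≈ 397.5 kN·m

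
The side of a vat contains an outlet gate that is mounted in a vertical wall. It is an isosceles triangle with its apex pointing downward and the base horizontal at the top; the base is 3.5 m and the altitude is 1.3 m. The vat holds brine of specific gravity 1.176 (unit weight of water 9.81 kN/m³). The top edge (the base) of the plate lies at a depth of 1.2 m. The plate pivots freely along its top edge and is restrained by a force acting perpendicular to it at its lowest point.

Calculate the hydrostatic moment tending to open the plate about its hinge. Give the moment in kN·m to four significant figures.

γ = 1.176 × 9.81 = 11.53656 kN/m³.
With the apex down, the centroid sits h/3 = 1.3/3 = 0.433333 m below the base (the top edge), so the centroid depth is h_c = 1.2 + 0.433333 = 1.63333 m.
A = ½ × 3.5 × 1.3 = 2.275 m².
Resultant F = γ·h_c·A = 11.53656 × 1.63333 × 2.275 = 42.8678 kN.
I_c = b·h³/36 = 3.5 × 1.3³/36 = 0.213597 m⁴.
Centre of pressure: y_p = y_c + I_c/(y_c·A) = 1.63333 + 0.213597/(1.63333 × 2.275) = 1.63333 + 0.0574831 = 1.69081 m along the plane.
The resultant acts 0.433333 + 0.0574831 = 0.490816 m (along the plate) below the hinge at the top edge, so the moment about the hinge is M = F × 0.490816 = 42.8678 × 0.490816 = 21.0402 kN·m.

M ≈ 21.04 kN·m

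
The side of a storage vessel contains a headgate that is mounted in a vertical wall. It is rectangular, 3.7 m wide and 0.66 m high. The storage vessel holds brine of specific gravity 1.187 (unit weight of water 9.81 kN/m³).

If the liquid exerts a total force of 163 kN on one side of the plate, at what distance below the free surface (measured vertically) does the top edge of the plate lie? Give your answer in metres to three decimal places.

d_top ≈ 5.402 m

γ = 1.187 × 9.81 = 11.64447 kN/m³.
A = 3.7 × 0.66 = 2.442 m².
From F = γ·h_c·A, the centroid depth is h_c = 163/(11.64447 × 2.442) = 5.73221 m.
The centroid lies 0.66/2 = 0.33 m below the top edge, so the top edge sits at h_top = 5.73221 − 0.33 = 5.40221 m below the surface.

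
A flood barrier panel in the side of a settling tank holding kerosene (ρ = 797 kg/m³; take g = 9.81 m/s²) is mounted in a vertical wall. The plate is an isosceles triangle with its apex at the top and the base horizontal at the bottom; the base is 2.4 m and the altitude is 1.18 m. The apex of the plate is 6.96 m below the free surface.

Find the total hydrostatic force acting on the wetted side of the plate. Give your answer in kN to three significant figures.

F ≈ 85.8 kN

γ = ρg = 797 × 9.81 / 1000 = 7.81857 kN/m³.
With the apex up, the centroid sits 2h/3 = 2 × 1.18/3 = 0.786667 m below the apex, so the centroid depth is h_c = 6.96 + 0.786667 = 7.74667 m.
A = ½ × 2.4 × 1.18 = 1.416 m².
Resultant F = γ·h_c·A = 7.81857 × 7.74667 × 1.416 = 85.7641 kN.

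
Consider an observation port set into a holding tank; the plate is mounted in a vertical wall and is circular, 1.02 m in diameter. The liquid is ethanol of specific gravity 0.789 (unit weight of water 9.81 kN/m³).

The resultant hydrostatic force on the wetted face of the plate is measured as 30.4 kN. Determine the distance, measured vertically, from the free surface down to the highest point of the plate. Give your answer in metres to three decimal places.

γ = 0.789 × 9.81 = 7.74009 kN/m³.
A = π(0.51)² = 0.817128 m².
From F = γ·h_c·A, the centroid depth is h_c = 30.4/(7.74009 × 0.817128) = 4.80659 m.
The centroid is at the centre, 0.51 m below the top of the plate, so the highest point sits at h_top = 4.80659 − 0.51 = 4.29659 m below the surface.

d_top ≈ 4.297 m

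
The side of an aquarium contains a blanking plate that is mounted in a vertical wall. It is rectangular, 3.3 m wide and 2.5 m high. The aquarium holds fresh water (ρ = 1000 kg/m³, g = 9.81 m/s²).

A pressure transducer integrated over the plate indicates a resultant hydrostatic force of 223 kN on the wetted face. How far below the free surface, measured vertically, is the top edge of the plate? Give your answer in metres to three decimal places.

γ = ρg = 1000 × 9.81 = 9810 N/m³ = 9.81 kN/m³.
A = 3.3 × 2.5 = 8.25 m².
From F = γ·h_c·A, the centroid depth is h_c = 223/(9.81 × 8.25) = 2.75538 m.
The centroid lies 2.5/2 = 1.25 m below the top edge, so the top edge sits at h_top = 2.75538 − 1.25 = 1.50538 m below the surface.

d_top ≈ 1.505 m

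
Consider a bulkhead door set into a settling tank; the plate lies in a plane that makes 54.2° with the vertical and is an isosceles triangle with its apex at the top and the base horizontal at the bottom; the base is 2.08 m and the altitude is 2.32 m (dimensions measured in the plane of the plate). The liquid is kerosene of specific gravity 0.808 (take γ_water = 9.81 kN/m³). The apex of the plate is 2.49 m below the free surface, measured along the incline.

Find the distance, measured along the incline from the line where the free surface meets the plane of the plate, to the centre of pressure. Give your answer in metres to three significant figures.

γ = 0.808 × 9.81 = 7.92648 kN/m³.
The plate makes 54.2° with the vertical, i.e. θ = 90° − 54.2° = 35.8° to the horizontal. Measuring y along the incline from the free-surface line, vertical depth h = y·sinθ with sinθ = 0.584958.
With the apex up, the centroid sits 2h/3 = 2 × 2.32/3 = 1.54667 m below the apex, so y_c = 2.49 + 1.54667 = 4.03667 m and h_c = 4.03667 × 0.584958 = 2.36128 m.
A = ½ × 2.08 × 2.32 = 2.4128 m².
Resultant F = γ·h_c·A = 7.92648 × 2.36128 × 2.4128 = 45.1595 kN.
I_c = b·h³/36 = 2.08 × 2.32³/36 = 0.721481 m⁴.
Centre of pressure: y_p = y_c + I_c/(y_c·A) = 4.03667 + 0.721481/(4.03667 × 2.4128) = 4.03667 + 0.0740765 = 4.11075 m along the plane.

y_p = 4.11 m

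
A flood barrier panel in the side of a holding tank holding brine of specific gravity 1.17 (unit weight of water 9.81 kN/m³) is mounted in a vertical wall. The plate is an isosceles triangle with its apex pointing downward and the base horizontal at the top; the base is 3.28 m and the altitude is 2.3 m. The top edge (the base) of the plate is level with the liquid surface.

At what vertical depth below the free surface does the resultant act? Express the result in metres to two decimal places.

h_p = 1.15 m

γ = 1.17 × 9.81 = 11.4777 kN/m³.
With the apex down, the centroid sits h/3 = 2.3/3 = 0.766667 m below the base (the top edge), so the centroid depth is h_c = 0.766667 m.
A = ½ × 3.28 × 2.3 = 3.772 m².
Resultant F = γ·h_c·A = 11.4777 × 0.766667 × 3.772 = 33.192 kN.
I_c = b·h³/36 = 3.28 × 2.3³/36 = 1.10855 m⁴.
Centre of pressure: y_p = y_c + I_c/(y_c·A) = 0.766667 + 1.10855/(0.766667 × 3.772) = 0.766667 + 0.383334 = 1.15 m along the plane.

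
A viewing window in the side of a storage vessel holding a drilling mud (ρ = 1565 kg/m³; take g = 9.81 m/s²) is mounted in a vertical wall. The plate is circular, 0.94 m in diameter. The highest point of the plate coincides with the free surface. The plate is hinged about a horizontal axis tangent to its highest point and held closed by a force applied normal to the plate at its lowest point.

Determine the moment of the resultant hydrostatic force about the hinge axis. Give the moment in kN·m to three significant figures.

M ≈ 2.94 kN·m

γ = ρg = 1565 × 9.81 / 1000 = 15.35265 kN/m³.
The centroid is at the centre, 0.47 m below the top of the plate, so the centroid depth is h_c = 0.47 m.
A = π(0.47)² = 0.693978 m².
Resultant F = γ·h_c·A = 15.35265 × 0.47 × 0.693978 = 5.00757 kN.
I_c = πr⁴/4 = π × 0.47⁴/4 = 0.0383249 m⁴.
Centre of pressure: y_p = y_c + I_c/(y_c·A) = 0.47 + 0.0383249/(0.47 × 0.693978) = 0.47 + 0.1175 = 0.5875 m along the plane.
The resultant acts 0.47 + 0.1175 = 0.5875 m (along the plate) below the hinge at the top edge, so the moment about the hinge is M = F × 0.5875 = 5.00757 × 0.5875 = 2.94195 kN·m.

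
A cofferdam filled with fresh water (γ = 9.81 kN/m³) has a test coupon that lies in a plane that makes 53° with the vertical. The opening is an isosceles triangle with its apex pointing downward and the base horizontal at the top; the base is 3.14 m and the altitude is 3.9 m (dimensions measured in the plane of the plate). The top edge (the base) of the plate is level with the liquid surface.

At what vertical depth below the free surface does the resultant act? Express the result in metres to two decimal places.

h_p = 1.17 m

γ = 9.81 kN/m³.
The plate makes 53° with the vertical, i.e. θ = 90° − 53° = 37° to the horizontal. Measuring y along the incline from the free-surface line, vertical depth h = y·sinθ with sinθ = 0.601815.
With the apex down, the centroid sits h/3 = 3.9/3 = 1.3 m below the base (the top edge), so y_c = 1.3 m and h_c = 1.3 × 0.601815 = 0.782359 m.
A = ½ × 3.14 × 3.9 = 6.123 m².
Resultant F = γ·h_c·A = 9.81 × 0.782359 × 6.123 = 46.9937 kN.
I_c = b·h³/36 = 3.14 × 3.9³/36 = 5.17394 m⁴.
Centre of pressure: y_p = y_c + I_c/(y_c·A) = 1.3 + 5.17394/(1.3 × 6.123) = 1.3 + 0.650001 = 1.95 m along the plane.
Vertically, h_p = y_p·sinθ = 1.95 × 0.601815 = 1.17354 m.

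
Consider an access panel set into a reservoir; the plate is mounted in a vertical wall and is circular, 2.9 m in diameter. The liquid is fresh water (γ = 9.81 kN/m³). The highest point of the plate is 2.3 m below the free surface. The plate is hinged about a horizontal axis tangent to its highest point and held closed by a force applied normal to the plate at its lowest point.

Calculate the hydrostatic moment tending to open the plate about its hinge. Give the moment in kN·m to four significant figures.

γ = 9.81 kN/m³.
The centroid is at the centre, 1.45 m below the top of the plate, so the centroid depth is h_c = 2.3 + 1.45 = 3.75 m.
A = π(1.45)² = 6.6052 m².
Resultant F = γ·h_c·A = 9.81 × 3.75 × 6.6052 = 242.989 kN.
I_c = πr⁴/4 = π × 1.45⁴/4 = 3.47186 m⁴.
Centre of pressure: y_p = y_c + I_c/(y_c·A) = 3.75 + 3.47186/(3.75 × 6.6052) = 3.75 + 0.140167 = 3.89017 m along the plane.
The resultant acts 1.45 + 0.140167 = 1.59017 m (along the plate) below the hinge at the top edge, so the moment about the hinge is M = F × 1.59017 = 242.989 × 1.59017 = 386.394 kN·m.

M ≈ 386.4 kN·m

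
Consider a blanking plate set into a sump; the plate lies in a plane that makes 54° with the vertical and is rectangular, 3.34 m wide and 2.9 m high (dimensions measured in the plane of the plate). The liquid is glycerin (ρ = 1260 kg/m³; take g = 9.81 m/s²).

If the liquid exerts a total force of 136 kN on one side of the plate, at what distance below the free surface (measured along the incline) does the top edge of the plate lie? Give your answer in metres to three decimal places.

y_top ≈ 0.483 m

γ = ρg = 1260 × 9.81 / 1000 = 12.3606 kN/m³.
A = 3.34 × 2.9 = 9.686 m².
From F = γ·h_c·A, the centroid depth is h_c = 136/(12.3606 × 9.686) = 1.13594 m.
The plate makes 54° with the vertical, i.e. θ = 90° − 54° = 36° to the horizontal. Measuring y along the incline from the free-surface line, vertical depth h = y·sinθ with sinθ = 0.587785.
Along the incline, y_c = h_c/sinθ = 1.13594/0.587785 = 1.93258 m.
The centroid lies 2.9/2 = 1.45 m below the top edge, so the top edge sits at y_top = 1.93258 − 1.45 = 0.48258 m along the incline.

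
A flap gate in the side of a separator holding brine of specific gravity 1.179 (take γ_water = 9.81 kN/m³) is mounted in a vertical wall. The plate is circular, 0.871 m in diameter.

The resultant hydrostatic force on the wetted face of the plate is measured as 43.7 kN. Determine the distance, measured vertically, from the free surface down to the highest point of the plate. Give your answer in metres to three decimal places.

d_top ≈ 5.906 m

γ = 1.179 × 9.81 = 11.56599 kN/m³.
A = π(0.4355)² = 0.595835 m².
From F = γ·h_c·A, the centroid depth is h_c = 43.7/(11.56599 × 0.595835) = 6.34122 m.
The centroid is at the centre, 0.4355 m below the top of the plate, so the highest point sits at h_top = 6.34122 − 0.4355 = 5.90572 m below the surface.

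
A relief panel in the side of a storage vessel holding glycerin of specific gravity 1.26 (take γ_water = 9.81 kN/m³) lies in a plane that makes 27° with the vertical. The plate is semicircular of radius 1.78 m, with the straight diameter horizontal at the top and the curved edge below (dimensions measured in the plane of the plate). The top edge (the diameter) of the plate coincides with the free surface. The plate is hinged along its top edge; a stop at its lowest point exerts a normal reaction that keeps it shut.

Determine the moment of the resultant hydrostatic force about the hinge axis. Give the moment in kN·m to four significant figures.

M ≈ 43.42 kN·m

γ = 1.26 × 9.81 = 12.3606 kN/m³.
The plate makes 27° with the vertical, i.e. θ = 90° − 27° = 63° to the horizontal. Measuring y along the incline from the free-surface line, vertical depth h = y·sinθ with sinθ = 0.891007.
The centroid of a semicircle lies 4r/(3π) = 0.755455 m from the diameter, here below the top edge, so y_c = 0.755455 m and h_c = 0.755455 × 0.891007 = 0.673116 m.
A = πr²/2 = π × 1.78²/2 = 4.97691 m².
Resultant F = γ·h_c·A = 12.3606 × 0.673116 × 4.97691 = 41.4085 kN.
I_c = (π/8 − 8/(9π))·r⁴ = 0.109757 × 1.78⁴ = 1.10182 m⁴.
Centre of pressure: y_p = y_c + I_c/(y_c·A) = 0.755455 + 1.10182/(0.755455 × 4.97691) = 0.755455 + 0.29305 = 1.04851 m along the plane.
The resultant acts 0.755455 + 0.29305 = 1.04851 m (along the plate) below the hinge at the top edge, so the moment about the hinge is M = F × 1.04851 = 41.4085 × 1.04851 = 43.4172 kN·m.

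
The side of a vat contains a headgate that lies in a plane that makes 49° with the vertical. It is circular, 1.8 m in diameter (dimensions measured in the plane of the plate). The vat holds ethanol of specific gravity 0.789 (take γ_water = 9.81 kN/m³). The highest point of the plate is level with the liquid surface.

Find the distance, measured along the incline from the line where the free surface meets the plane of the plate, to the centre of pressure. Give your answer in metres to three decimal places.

γ = 0.789 × 9.81 = 7.74009 kN/m³.
The plate makes 49° with the vertical, i.e. θ = 90° − 49° = 41° to the horizontal. Measuring y along the incline from the free-surface line, vertical depth h = y·sinθ with sinθ = 0.656059.
The centroid is at the centre, 0.9 m below the top of the plate, so y_c = 0.9 m and h_c = 0.9 × 0.656059 = 0.590453 m.
A = π(0.9)² = 2.54469 m².
Resultant F = γ·h_c·A = 7.74009 × 0.590453 × 2.54469 = 11.6296 kN.
I_c = πr⁴/4 = π × 0.9⁴/4 = 0.5153 m⁴.
Centre of pressure: y_p = y_c + I_c/(y_c·A) = 0.9 + 0.5153/(0.9 × 2.54469) = 0.9 + 0.225 = 1.125 m along the plane.

y_p = 1.125 m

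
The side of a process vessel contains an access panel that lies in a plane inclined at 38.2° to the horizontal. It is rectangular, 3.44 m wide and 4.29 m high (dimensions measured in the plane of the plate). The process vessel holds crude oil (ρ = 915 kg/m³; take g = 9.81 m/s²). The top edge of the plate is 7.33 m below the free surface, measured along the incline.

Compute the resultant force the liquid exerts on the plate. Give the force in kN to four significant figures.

γ = ρg = 915 × 9.81 / 1000 = 8.97615 kN/m³.
Let θ = 38.2° be the plate's angle to the horizontal; measure y along the incline from where the plane meets the free surface. Vertical depth h = y·sinθ with sinθ = 0.618408.
The centroid lies 4.29/2 = 2.145 m below the top edge, so y_c = 7.33 + 2.145 = 9.475 m and h_c = 9.475 × 0.618408 = 5.85942 m.
A = 3.44 × 4.29 = 14.7576 m².
Resultant F = γ·h_c·A = 8.97615 × 5.85942 × 14.7576 = 776.176 kN.

F ≈ 776.2 kN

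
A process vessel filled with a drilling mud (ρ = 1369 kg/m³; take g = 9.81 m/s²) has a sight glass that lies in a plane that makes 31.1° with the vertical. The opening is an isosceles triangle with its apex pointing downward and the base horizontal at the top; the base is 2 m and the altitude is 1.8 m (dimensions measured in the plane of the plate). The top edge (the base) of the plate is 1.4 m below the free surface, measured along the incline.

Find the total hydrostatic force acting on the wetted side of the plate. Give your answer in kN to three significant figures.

γ = ρg = 1369 × 9.81 / 1000 = 13.42989 kN/m³.
The plate makes 31.1° with the vertical, i.e. θ = 90° − 31.1° = 58.9° to the horizontal. Measuring y along the incline from the free-surface line, vertical depth h = y·sinθ with sinθ = 0.856267.
With the apex down, the centroid sits h/3 = 1.8/3 = 0.6 m below the base (the top edge), so y_c = 1.4 + 0.6 = 2 m and h_c = 2 × 0.856267 = 1.71253 m.
A = ½ × 2 × 1.8 = 1.8 m².
Resultant F = γ·h_c·A = 13.42989 × 1.71253 × 1.8 = 41.3984 kN.

F ≈ 41.4 kN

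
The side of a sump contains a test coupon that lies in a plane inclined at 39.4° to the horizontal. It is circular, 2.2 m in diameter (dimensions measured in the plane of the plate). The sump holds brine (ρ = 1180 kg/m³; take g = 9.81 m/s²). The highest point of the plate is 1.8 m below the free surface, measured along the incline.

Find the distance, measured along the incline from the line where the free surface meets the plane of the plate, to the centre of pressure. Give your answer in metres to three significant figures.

y_p = 3.00 m

γ = ρg = 1180 × 9.81 / 1000 = 11.5758 kN/m³.
Let θ = 39.4° be the plate's angle to the horizontal; measure y along the incline from where the plane meets the free surface. Vertical depth h = y·sinθ with sinθ = 0.634731.
The centroid is at the centre, 1.1 m below the top of the plate, so y_c = 1.8 + 1.1 = 2.9 m and h_c = 2.9 × 0.634731 = 1.84072 m.
A = π(1.1)² = 3.80133 m².
Resultant F = γ·h_c·A = 11.5758 × 1.84072 × 3.80133 = 80.998 kN.
I_c = πr⁴/4 = π × 1.1⁴/4 = 1.1499 m⁴.
Centre of pressure: y_p = y_c + I_c/(y_c·A) = 2.9 + 1.1499/(2.9 × 3.80133) = 2.9 + 0.10431 = 3.00431 m along the plane.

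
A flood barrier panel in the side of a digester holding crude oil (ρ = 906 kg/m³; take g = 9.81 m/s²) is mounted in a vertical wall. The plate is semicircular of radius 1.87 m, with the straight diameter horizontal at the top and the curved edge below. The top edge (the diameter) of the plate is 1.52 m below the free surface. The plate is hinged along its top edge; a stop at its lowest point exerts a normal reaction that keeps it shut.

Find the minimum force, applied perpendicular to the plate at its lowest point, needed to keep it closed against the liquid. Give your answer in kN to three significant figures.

P ≈ 54.3 kN

γ = ρg = 906 × 9.81 / 1000 = 8.88786 kN/m³.
The centroid of a semicircle lies 4r/(3π) = 0.793653 m from the diameter, here below the top edge, so the centroid depth is h_c = 1.52 + 0.793653 = 2.31365 m.
A = πr²/2 = π × 1.87²/2 = 5.49292 m².
Resultant F = γ·h_c·A = 8.88786 × 2.31365 × 5.49292 = 112.953 kN.
I_c = (π/8 − 8/(9π))·r⁴ = 0.109757 × 1.87⁴ = 1.34214 m⁴.
Centre of pressure: y_p = y_c + I_c/(y_c·A) = 2.31365 + 1.34214/(2.31365 × 5.49292) = 2.31365 + 0.105608 = 2.41926 m along the plane.
The resultant acts 0.793653 + 0.105608 = 0.899261 m (along the plate) below the hinge at the top edge, so the moment about the hinge is M = F × 0.899261 = 112.953 × 0.899261 = 101.574 kN·m.
A normal force at the bottom, 1.87 m from the hinge, must supply this moment: P = 101.574/1.87 = 54.3176 kN.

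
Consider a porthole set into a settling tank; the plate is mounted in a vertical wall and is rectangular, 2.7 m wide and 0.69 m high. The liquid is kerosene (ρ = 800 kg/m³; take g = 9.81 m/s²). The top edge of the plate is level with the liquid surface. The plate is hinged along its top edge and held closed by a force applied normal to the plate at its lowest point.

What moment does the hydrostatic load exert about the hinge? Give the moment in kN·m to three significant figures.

M ≈ 2.32 kN·m

γ = ρg = 800 × 9.81 / 1000 = 7.848 kN/m³.
The centroid lies 0.69/2 = 0.345 m below the top edge, so the centroid depth is h_c = 0.345 m.
A = 2.7 × 0.69 = 1.863 m².
Resultant F = γ·h_c·A = 7.848 × 0.345 × 1.863 = 5.04418 kN.
I_c = b·h³/12 = 2.7 × 0.69³/12 = 0.0739145 m⁴.
Centre of pressure: y_p = y_c + I_c/(y_c·A) = 0.345 + 0.0739145/(0.345 × 1.863) = 0.345 + 0.115 = 0.46 m along the plane.
The resultant acts 0.345 + 0.115 = 0.46 m (along the plate) below the hinge at the top edge, so the moment about the hinge is M = F × 0.46 = 5.04418 × 0.46 = 2.32032 kN·m.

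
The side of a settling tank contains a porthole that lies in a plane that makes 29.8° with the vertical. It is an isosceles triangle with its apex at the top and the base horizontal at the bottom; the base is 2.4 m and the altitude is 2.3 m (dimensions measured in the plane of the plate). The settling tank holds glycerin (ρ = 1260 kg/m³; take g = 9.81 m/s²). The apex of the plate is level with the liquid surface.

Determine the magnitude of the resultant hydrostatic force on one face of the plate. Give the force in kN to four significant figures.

γ = ρg = 1260 × 9.81 / 1000 = 12.3606 kN/m³.
The plate makes 29.8° with the vertical, i.e. θ = 90° − 29.8° = 60.2° to the horizontal. Measuring y along the incline from the free-surface line, vertical depth h = y·sinθ with sinθ = 0.867765.
With the apex up, the centroid sits 2h/3 = 2 × 2.3/3 = 1.53333 m below the apex, so y_c = 1.53333 m and h_c = 1.53333 × 0.867765 = 1.33057 m.
A = ½ × 2.4 × 2.3 = 2.76 m².
Resultant F = γ·h_c·A = 12.3606 × 1.33057 × 2.76 = 45.3927 kN.

F ≈ 45.39 kN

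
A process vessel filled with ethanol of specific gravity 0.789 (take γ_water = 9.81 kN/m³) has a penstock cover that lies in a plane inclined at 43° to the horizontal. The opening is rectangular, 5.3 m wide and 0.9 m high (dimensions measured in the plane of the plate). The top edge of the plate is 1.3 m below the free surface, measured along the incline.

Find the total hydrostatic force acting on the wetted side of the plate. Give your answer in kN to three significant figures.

F ≈ 44.1 kN

γ = 0.789 × 9.81 = 7.74009 kN/m³.
Let θ = 43° be the plate's angle to the horizontal; measure y along the incline from where the plane meets the free surface. Vertical depth h = y·sinθ with sinθ = 0.681998.
The centroid lies 0.9/2 = 0.45 m below the top edge, so y_c = 1.3 + 0.45 = 1.75 m and h_c = 1.75 × 0.681998 = 1.1935 m.
A = 5.3 × 0.9 = 4.77 m².
Resultant F = γ·h_c·A = 7.74009 × 1.1935 × 4.77 = 44.0643 kN.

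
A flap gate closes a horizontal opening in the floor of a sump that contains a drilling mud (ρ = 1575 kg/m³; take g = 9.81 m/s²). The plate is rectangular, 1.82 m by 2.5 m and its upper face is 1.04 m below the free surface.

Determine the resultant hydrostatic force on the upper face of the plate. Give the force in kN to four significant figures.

F ≈ 73.11 kN

γ = ρg = 1575 × 9.81 / 1000 = 15.45075 kN/m³.
The plate is horizontal, so pressure is uniform at p = γ·h = 15.45075 × 1.04 = 16.0688 kN/m².
A = 1.82 × 2.5 = 4.55 m².
F = p·A = 16.0688 × 4.55 = 73.113 kN.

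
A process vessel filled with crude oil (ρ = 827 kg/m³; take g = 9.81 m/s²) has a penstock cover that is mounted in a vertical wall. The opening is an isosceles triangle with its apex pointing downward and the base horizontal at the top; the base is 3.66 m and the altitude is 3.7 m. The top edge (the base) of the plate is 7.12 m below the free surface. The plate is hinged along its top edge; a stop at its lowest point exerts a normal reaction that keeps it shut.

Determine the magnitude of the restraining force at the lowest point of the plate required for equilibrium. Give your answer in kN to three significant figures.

P ≈ 164 kN

γ = ρg = 827 × 9.81 / 1000 = 8.11287 kN/m³.
With the apex down, the centroid sits h/3 = 3.7/3 = 1.23333 m below the base (the top edge), so the centroid depth is h_c = 7.12 + 1.23333 = 8.35333 m.
A = ½ × 3.66 × 3.7 = 6.771 m².
Resultant F = γ·h_c·A = 8.11287 × 8.35333 × 6.771 = 458.867 kN.
I_c = b·h³/36 = 3.66 × 3.7³/36 = 5.14972 m⁴.
Centre of pressure: y_p = y_c + I_c/(y_c·A) = 8.35333 + 5.14972/(8.35333 × 6.771) = 8.35333 + 0.0910482 = 8.44438 m along the plane.
The resultant acts 1.23333 + 0.0910482 = 1.32438 m (along the plate) below the hinge at the top edge, so the moment about the hinge is M = F × 1.32438 = 458.867 × 1.32438 = 607.714 kN·m.
A normal force at the bottom, 3.7 m from the hinge, must supply this moment: P = 607.714/3.7 = 164.247 kN.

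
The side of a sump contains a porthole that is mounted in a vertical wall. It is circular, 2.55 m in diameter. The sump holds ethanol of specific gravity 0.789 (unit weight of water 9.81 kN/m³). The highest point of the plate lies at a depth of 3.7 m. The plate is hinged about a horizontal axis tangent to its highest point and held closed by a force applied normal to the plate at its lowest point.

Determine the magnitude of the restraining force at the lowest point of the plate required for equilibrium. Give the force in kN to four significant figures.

P ≈ 104.6 kN

γ = 0.789 × 9.81 = 7.74009 kN/m³.
The centroid is at the centre, 1.275 m below the top of the plate, so the centroid depth is h_c = 3.7 + 1.275 = 4.975 m.
A = π(1.275)² = 5.10705 m².
Resultant F = γ·h_c·A = 7.74009 × 4.975 × 5.10705 = 196.657 kN.
I_c = πr⁴/4 = π × 1.275⁴/4 = 2.07554 m⁴.
Centre of pressure: y_p = y_c + I_c/(y_c·A) = 4.975 + 2.07554/(4.975 × 5.10705) = 4.975 + 0.0816898 = 5.05669 m along the plane.
The resultant acts 1.275 + 0.0816898 = 1.35669 m (along the plate) below the hinge at the top edge, so the moment about the hinge is M = F × 1.35669 = 196.657 × 1.35669 = 266.803 kN·m.
A normal force at the bottom, 2.55 m from the hinge, must supply this moment: P = 266.803/2.55 = 104.629 kN.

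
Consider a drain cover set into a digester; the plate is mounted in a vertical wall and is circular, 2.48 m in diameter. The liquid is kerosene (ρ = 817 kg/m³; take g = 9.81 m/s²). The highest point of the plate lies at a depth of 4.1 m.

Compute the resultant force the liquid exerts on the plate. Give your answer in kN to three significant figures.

F ≈ 207 kN

γ = ρg = 817 × 9.81 / 1000 = 8.01477 kN/m³.
The centroid is at the centre, 1.24 m below the top of the plate, so the centroid depth is h_c = 4.1 + 1.24 = 5.34 m.
A = π(1.24)² = 4.83051 m².
Resultant F = γ·h_c·A = 8.01477 × 5.34 × 4.83051 = 206.74 kN.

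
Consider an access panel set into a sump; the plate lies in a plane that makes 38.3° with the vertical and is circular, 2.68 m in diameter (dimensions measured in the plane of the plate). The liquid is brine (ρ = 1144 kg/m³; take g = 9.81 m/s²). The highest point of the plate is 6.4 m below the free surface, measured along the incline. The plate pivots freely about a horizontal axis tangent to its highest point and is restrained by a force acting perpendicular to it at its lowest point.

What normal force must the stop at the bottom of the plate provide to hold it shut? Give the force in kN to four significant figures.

P ≈ 200.6 kN

γ = ρg = 1144 × 9.81 / 1000 = 11.22264 kN/m³.
The plate makes 38.3° with the vertical, i.e. θ = 90° − 38.3° = 51.7° to the horizontal. Measuring y along the incline from the free-surface line, vertical depth h = y·sinθ with sinθ = 0.784776.
The centroid is at the centre, 1.34 m below the top of the plate, so y_c = 6.4 + 1.34 = 7.74 m and h_c = 7.74 × 0.784776 = 6.07417 m.
A = π(1.34)² = 5.64104 m².
Resultant F = γ·h_c·A = 11.22264 × 6.07417 × 5.64104 = 384.54 kN.
I_c = πr⁴/4 = π × 1.34⁴/4 = 2.53226 m⁴.
Centre of pressure: y_p = y_c + I_c/(y_c·A) = 7.74 + 2.53226/(7.74 × 5.64104) = 7.74 + 0.0579974 = 7.798 m along the plane.
The resultant acts 1.34 + 0.0579974 = 1.398 m (along the plate) below the hinge at the top edge, so the moment about the hinge is M = F × 1.398 = 384.54 × 1.398 = 537.587 kN·m.
A normal force at the bottom, 2.68 m from the hinge, must supply this moment: P = 537.587/2.68 = 200.592 kN.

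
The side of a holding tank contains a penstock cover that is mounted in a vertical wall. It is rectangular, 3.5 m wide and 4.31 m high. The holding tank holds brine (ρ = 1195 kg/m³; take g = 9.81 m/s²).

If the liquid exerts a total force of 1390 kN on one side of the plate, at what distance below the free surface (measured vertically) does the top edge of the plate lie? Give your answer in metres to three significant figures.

γ = ρg = 1195 × 9.81 / 1000 = 11.72295 kN/m³.
A = 3.5 × 4.31 = 15.085 m².
From F = γ·h_c·A, the centroid depth is h_c = 1390/(11.72295 × 15.085) = 7.86018 m.
The centroid lies 4.31/2 = 2.155 m below the top edge, so the top edge sits at h_top = 7.86018 − 2.155 = 5.70518 m below the surface.

d_top ≈ 5.71 m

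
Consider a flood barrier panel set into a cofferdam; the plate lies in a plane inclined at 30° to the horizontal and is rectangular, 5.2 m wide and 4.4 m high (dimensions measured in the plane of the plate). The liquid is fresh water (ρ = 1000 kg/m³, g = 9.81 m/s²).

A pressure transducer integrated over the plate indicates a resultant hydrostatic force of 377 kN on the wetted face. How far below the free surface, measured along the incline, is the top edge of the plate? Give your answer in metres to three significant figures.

y_top ≈ 1.16 m

γ = ρg = 1000 × 9.81 = 9810 N/m³ = 9.81 kN/m³.
A = 5.2 × 4.4 = 22.88 m².
From F = γ·h_c·A, the centroid depth is h_c = 377/(9.81 × 22.88) = 1.67964 m.
Let θ = 30° be the plate's angle to the horizontal; measure y along the incline from where the plane meets the free surface. Vertical depth h = y·sinθ with sinθ = 0.500000.
Along the incline, y_c = h_c/sinθ = 1.67964/0.500000 = 3.35928 m.
The centroid lies 4.4/2 = 2.2 m below the top edge, so the top edge sits at y_top = 3.35928 − 2.2 = 1.15928 m along the incline.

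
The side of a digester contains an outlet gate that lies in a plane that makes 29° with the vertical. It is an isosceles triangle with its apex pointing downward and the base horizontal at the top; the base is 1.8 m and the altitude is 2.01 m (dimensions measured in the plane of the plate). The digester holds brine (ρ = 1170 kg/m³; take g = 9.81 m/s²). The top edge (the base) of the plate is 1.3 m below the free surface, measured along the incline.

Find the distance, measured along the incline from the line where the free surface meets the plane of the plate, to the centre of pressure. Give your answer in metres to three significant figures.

y_p = 2.08 m

γ = ρg = 1170 × 9.81 / 1000 = 11.4777 kN/m³.
The plate makes 29° with the vertical, i.e. θ = 90° − 29° = 61° to the horizontal. Measuring y along the incline from the free-surface line, vertical depth h = y·sinθ with sinθ = 0.874620.
With the apex down, the centroid sits h/3 = 2.01/3 = 0.67 m below the base (the top edge), so y_c = 1.3 + 0.67 = 1.97 m and h_c = 1.97 × 0.874620 = 1.723 m.
A = ½ × 1.8 × 2.01 = 1.809 m².
Resultant F = γ·h_c·A = 11.4777 × 1.723 × 1.809 = 35.7749 kN.
I_c = b·h³/36 = 1.8 × 2.01³/36 = 0.40603 m⁴.
Centre of pressure: y_p = y_c + I_c/(y_c·A) = 1.97 + 0.40603/(1.97 × 1.809) = 1.97 + 0.113934 = 2.08393 m along the plane.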